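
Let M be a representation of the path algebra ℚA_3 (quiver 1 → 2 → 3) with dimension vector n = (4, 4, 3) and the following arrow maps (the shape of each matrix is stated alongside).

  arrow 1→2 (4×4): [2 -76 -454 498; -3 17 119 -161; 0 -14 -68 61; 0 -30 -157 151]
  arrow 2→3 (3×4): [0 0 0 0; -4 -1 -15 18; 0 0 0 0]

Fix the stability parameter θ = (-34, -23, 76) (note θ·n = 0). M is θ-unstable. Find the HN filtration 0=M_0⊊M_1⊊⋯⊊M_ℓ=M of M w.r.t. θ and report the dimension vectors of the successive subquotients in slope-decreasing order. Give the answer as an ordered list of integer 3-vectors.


Via rank(M_{q-1}∘⋯∘M_p): M ≅ I[1,2]^3, I[1,3], I[3,3]^2.
μ_θ-semistable layers: μ^(1)=76; μ^(2)=-23; μ^(3)=-34

((0, 0, 3); (0, 4, 0); (4, 0, 0))


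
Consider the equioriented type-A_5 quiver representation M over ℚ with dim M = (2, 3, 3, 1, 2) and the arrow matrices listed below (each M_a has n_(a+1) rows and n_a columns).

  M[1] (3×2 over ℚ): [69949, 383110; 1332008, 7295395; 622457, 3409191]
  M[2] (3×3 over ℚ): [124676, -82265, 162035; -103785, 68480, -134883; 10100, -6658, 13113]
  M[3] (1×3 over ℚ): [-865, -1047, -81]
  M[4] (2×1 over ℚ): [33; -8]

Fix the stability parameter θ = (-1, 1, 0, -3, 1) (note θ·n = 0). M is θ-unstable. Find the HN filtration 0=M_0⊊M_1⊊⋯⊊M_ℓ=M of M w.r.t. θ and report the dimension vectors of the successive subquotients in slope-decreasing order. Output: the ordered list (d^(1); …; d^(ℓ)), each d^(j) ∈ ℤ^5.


Via rank(M_{q-1}∘⋯∘M_p): M ≅ I[1,3], I[1,5], I[2,3], I[5,5].
μ_θ-semistable layers: μ^(1)=1; μ^(2)=1/2; μ^(3)=-2/3; μ^(4)=-1

((0, 0, 0, 0, 2); (0, 2, 2, 0, 0); (0, 1, 1, 1, 0); (2, 0, 0, 0, 0))


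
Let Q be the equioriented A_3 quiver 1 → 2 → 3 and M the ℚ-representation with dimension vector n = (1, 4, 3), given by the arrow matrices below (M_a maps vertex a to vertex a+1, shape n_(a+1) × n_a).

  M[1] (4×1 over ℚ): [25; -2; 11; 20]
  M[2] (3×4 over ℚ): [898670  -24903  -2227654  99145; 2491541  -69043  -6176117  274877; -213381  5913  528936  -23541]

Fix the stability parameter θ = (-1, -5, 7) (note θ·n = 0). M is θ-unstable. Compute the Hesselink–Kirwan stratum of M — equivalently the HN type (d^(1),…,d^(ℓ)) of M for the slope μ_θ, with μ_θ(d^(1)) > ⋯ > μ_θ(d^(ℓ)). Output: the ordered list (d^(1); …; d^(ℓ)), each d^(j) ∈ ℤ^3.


Barcode: M ≅ I[1,3], I[2,2], I[2,3]^2. HN layers by μ_θ (3 steps, strictly decreasing):
  μ^(1)=7; μ^(2)=-3; μ^(3)=-5

((0, 0, 3); (1, 1, 0); (0, 3, 0))


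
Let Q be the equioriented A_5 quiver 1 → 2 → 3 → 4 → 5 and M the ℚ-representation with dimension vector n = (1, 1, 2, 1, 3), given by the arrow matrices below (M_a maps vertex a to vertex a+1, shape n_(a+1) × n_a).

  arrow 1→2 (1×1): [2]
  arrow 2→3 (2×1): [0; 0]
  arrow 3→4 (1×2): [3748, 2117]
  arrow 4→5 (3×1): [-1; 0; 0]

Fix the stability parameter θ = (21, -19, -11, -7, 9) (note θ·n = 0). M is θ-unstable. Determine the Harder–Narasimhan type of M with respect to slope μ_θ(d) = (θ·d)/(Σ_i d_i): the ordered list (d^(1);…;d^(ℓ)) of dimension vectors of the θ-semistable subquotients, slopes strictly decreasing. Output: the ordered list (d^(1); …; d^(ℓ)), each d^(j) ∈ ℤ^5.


Interval decomposition of M: I[1,2], I[3,3], I[3,5], I[5,5]^2.
HN type (ℓ=4): μ^(1)=9; μ^(2)=1; μ^(3)=-7; μ^(4)=-11

((0, 0, 0, 0, 3); (1, 1, 0, 0, 0); (0, 0, 0, 1, 0); (0, 0, 2, 0, 0))


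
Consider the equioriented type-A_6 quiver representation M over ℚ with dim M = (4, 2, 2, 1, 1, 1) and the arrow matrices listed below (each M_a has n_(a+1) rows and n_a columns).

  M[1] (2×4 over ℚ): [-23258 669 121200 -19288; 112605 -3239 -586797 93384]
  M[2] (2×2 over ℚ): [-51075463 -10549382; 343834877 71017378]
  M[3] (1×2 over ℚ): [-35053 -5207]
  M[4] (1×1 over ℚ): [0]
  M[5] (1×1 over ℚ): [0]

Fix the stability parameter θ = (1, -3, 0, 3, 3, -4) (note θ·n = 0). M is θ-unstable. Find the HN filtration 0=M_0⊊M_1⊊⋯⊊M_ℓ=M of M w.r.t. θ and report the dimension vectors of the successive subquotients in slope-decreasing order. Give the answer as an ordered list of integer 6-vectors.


Barcode: M ≅ I[1,1]^2, I[1,2], I[1,3], I[3,4], I[5,5], I[6,6]. HN layers by μ_θ (5 steps, strictly decreasing):
  μ^(1)=3; μ^(2)=1; μ^(3)=0; μ^(4)=-1; μ^(5)=-4

((0, 0, 0, 1, 1, 0); (2, 0, 0, 0, 0, 0); (0, 0, 2, 0, 0, 0); (2, 2, 0, 0, 0, 0); (0, 0, 0, 0, 0, 1))


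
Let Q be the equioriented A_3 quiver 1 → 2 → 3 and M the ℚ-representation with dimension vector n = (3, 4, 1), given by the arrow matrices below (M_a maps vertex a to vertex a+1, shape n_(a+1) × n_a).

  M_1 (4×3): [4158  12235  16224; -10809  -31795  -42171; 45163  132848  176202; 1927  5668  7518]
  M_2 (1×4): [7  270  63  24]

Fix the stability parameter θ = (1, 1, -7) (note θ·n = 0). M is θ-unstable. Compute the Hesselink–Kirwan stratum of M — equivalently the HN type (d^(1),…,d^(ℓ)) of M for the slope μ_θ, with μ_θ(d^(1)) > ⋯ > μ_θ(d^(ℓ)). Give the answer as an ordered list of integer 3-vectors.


Barcode: M ≅ I[1,2]^2, I[1,3], I[2,2]. HN layers by μ_θ (2 steps, strictly decreasing):
  μ^(1)=1; μ^(2)=-5/3

((2, 3, 0); (1, 1, 1))


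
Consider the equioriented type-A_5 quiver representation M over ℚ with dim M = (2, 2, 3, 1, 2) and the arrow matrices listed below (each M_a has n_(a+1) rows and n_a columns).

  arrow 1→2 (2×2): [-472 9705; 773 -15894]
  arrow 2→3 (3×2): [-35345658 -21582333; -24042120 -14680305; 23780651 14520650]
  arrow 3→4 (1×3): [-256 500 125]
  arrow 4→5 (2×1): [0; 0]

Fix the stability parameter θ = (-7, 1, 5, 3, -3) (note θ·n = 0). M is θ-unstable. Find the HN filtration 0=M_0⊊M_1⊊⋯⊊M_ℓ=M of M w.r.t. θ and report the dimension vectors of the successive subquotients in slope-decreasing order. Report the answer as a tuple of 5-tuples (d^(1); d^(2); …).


Interval decomposition of M: I[1,3], I[1,4], I[3,3], I[5,5]^2.
HN type (ℓ=5): μ^(1)=5; μ^(2)=4; μ^(3)=1; μ^(4)=-3; μ^(5)=-7

((0, 0, 2, 0, 0); (0, 0, 1, 1, 0); (0, 2, 0, 0, 0); (0, 0, 0, 0, 2); (2, 0, 0, 0, 0))


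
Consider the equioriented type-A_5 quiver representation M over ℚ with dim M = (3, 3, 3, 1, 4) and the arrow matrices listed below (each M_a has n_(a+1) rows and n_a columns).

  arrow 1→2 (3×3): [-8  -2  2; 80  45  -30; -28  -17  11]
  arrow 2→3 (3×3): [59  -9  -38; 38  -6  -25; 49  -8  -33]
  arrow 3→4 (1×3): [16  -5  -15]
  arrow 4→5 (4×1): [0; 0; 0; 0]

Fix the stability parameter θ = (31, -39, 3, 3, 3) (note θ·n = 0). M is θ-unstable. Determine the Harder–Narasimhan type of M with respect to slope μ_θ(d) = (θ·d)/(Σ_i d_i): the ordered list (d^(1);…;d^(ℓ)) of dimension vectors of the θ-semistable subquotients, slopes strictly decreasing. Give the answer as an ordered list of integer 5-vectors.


Interval decomposition of M: I[1,1], I[1,3], I[1,4], I[2,3], I[5,5]^4.
HN type (ℓ=4): μ^(1)=31; μ^(2)=3; μ^(3)=-4; μ^(4)=-39

((1, 0, 0, 0, 0); (0, 0, 3, 1, 4); (2, 2, 0, 0, 0); (0, 1, 0, 0, 0))


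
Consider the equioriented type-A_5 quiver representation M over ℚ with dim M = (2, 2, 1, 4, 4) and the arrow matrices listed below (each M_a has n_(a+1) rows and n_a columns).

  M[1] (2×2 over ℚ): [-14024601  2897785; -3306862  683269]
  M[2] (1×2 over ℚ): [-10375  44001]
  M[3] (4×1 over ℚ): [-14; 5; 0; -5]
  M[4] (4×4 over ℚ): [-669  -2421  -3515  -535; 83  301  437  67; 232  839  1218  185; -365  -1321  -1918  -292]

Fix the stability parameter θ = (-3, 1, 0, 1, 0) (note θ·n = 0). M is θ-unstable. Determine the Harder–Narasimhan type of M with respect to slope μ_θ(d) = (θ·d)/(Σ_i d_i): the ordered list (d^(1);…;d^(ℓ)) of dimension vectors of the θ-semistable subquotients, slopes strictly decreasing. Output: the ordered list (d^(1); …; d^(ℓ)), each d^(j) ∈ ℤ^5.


Interval decomposition of M: I[1,2], I[1,5], I[4,4], I[4,5]^2, I[5,5].
HN type (ℓ=4): μ^(1)=1; μ^(2)=1/2; μ^(3)=0; μ^(4)=-3

((0, 1, 0, 1, 0); (0, 1, 1, 3, 3); (0, 0, 0, 0, 1); (2, 0, 0, 0, 0))


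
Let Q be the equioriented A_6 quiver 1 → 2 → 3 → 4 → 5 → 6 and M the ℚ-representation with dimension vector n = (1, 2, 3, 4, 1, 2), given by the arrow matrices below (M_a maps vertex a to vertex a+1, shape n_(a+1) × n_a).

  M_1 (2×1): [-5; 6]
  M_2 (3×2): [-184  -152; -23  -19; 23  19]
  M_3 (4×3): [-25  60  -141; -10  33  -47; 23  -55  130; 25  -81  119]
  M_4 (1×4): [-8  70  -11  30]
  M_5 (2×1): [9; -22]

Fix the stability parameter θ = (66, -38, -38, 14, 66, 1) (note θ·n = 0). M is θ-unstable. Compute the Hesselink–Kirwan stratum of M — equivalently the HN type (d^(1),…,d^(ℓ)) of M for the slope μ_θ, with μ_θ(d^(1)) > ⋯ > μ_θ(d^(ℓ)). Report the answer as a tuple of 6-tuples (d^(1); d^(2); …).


Barcode: M ≅ I[1,6], I[2,2], I[3,4]^2, I[4,4], I[6,6]. HN layers by μ_θ (5 steps, strictly decreasing):
  μ^(1)=67/2; μ^(2)=14; μ^(3)=1; μ^(4)=-10/3; μ^(5)=-38

((0, 0, 0, 0, 1, 1); (0, 0, 0, 4, 0, 0); (0, 0, 0, 0, 0, 1); (1, 1, 1, 0, 0, 0); (0, 1, 2, 0, 0, 0))


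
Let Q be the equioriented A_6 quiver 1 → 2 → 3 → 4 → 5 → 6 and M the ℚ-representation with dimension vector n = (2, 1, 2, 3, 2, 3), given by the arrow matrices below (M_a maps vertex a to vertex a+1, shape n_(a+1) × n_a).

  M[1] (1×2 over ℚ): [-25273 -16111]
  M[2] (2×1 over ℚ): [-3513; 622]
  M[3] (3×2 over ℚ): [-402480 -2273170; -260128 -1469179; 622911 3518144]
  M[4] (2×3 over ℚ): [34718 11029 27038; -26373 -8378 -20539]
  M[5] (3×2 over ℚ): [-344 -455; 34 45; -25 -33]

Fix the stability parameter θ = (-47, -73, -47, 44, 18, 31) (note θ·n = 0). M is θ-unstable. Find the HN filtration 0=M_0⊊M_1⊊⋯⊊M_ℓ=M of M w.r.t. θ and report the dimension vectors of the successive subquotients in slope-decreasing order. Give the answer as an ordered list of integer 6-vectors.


Barcode: M ≅ I[1,1], I[1,6], I[3,6], I[4,4], I[6,6]. HN layers by μ_θ (4 steps, strictly decreasing):
  μ^(1)=44; μ^(2)=31; μ^(3)=-47; μ^(4)=-60

((0, 0, 0, 1, 0, 0); (0, 0, 0, 2, 2, 3); (1, 0, 2, 0, 0, 0); (1, 1, 0, 0, 0, 0))


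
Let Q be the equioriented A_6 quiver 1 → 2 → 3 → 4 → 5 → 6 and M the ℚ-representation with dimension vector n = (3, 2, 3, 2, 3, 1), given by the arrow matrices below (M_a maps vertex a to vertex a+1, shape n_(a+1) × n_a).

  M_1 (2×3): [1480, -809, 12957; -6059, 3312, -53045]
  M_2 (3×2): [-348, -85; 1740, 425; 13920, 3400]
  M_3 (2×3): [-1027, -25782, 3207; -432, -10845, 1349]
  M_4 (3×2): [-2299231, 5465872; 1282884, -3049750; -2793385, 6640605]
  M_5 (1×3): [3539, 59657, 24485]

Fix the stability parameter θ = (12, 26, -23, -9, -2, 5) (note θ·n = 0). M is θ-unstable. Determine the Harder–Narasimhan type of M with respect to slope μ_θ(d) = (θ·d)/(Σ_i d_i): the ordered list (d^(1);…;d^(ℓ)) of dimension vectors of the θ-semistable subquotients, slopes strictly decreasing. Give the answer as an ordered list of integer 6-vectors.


Interval decomposition of M: I[1,1], I[1,2], I[1,6], I[3,3], I[3,5], I[5,5].
HN type (ℓ=7): μ^(1)=26; μ^(2)=12; μ^(3)=5; μ^(4)=4/5; μ^(5)=-2; μ^(6)=-9; μ^(7)=-23

((0, 1, 0, 0, 0, 0); (2, 0, 0, 0, 0, 0); (0, 0, 0, 0, 0, 1); (1, 1, 1, 1, 1, 0); (0, 0, 0, 0, 2, 0); (0, 0, 0, 1, 0, 0); (0, 0, 2, 0, 0, 0))


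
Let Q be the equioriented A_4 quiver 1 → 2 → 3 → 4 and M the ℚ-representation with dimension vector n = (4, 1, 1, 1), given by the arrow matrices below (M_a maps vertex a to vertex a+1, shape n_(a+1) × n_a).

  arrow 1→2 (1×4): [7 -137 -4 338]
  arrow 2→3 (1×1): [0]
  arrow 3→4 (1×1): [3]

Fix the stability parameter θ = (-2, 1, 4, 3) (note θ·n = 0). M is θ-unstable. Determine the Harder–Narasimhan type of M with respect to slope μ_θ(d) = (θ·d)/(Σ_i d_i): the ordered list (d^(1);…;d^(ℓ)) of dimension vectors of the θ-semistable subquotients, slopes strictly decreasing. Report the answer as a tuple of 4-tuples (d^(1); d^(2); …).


Via rank(M_{q-1}∘⋯∘M_p): M ≅ I[1,1]^3, I[1,2], I[3,4].
μ_θ-semistable layers: μ^(1)=7/2; μ^(2)=1; μ^(3)=-2

((0, 0, 1, 1); (0, 1, 0, 0); (4, 0, 0, 0))


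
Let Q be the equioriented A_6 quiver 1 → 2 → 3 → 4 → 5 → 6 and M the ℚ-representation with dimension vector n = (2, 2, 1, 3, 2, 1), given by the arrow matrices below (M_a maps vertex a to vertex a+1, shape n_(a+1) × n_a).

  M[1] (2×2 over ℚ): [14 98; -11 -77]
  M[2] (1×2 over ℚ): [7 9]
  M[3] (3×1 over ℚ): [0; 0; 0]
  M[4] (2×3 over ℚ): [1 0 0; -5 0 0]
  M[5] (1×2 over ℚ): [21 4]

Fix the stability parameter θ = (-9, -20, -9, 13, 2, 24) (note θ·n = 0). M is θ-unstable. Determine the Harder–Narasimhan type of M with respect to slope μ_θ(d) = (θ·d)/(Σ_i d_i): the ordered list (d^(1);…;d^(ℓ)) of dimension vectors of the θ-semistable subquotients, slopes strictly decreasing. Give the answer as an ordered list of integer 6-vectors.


Interval decomposition of M: I[1,1], I[1,3], I[2,2], I[4,4]^2, I[4,6], I[5,5].
HN type (ℓ=7): μ^(1)=24; μ^(2)=13; μ^(3)=15/2; μ^(4)=2; μ^(5)=-9; μ^(6)=-29/2; μ^(7)=-20

((0, 0, 0, 0, 0, 1); (0, 0, 0, 2, 0, 0); (0, 0, 0, 1, 1, 0); (0, 0, 0, 0, 1, 0); (1, 0, 1, 0, 0, 0); (1, 1, 0, 0, 0, 0); (0, 1, 0, 0, 0, 0))


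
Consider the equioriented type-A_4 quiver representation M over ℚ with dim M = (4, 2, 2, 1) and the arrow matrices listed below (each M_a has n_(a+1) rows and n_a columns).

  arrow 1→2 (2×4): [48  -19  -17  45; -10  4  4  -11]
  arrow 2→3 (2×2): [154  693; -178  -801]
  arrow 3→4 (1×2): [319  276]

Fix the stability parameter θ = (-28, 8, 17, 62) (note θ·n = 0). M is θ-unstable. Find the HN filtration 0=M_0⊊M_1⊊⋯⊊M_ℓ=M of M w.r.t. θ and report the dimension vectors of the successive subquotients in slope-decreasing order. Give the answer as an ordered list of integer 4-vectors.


Barcode: M ≅ I[1,1]^2, I[1,2], I[1,4], I[3,3]. HN layers by μ_θ (4 steps, strictly decreasing):
  μ^(1)=62; μ^(2)=17; μ^(3)=8; μ^(4)=-28

((0, 0, 0, 1); (0, 0, 2, 0); (0, 2, 0, 0); (4, 0, 0, 0))


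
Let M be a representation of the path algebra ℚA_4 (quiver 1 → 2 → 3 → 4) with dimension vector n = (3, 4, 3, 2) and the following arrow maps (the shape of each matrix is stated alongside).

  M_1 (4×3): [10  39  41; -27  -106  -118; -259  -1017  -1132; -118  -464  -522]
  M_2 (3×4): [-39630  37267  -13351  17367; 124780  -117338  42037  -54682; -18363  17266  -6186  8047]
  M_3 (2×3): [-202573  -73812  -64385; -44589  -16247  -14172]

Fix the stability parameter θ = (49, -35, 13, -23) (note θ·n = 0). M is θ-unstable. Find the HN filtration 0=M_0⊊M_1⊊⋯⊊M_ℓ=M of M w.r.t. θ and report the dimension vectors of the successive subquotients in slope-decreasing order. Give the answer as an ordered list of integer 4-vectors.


Via rank(M_{q-1}∘⋯∘M_p): M ≅ I[1,3], I[1,4]^2, I[2,2].
μ_θ-semistable layers: μ^(1)=13; μ^(2)=7; μ^(3)=1; μ^(4)=-35

((0, 0, 1, 0); (1, 1, 0, 0); (2, 2, 2, 2); (0, 1, 0, 0))


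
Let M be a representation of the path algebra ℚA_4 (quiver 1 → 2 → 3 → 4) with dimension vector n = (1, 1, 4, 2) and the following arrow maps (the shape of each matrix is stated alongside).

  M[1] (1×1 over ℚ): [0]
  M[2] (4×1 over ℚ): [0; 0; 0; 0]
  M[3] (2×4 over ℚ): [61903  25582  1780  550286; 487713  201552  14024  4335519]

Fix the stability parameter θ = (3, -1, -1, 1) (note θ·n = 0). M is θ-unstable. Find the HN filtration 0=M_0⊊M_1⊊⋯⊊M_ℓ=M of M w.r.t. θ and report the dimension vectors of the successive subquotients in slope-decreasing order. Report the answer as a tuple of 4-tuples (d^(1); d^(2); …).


Via rank(M_{q-1}∘⋯∘M_p): M ≅ I[1,1], I[2,2], I[3,3]^2, I[3,4]^2.
μ_θ-semistable layers: μ^(1)=3; μ^(2)=1; μ^(3)=-1

((1, 0, 0, 0); (0, 0, 0, 2); (0, 1, 4, 0))


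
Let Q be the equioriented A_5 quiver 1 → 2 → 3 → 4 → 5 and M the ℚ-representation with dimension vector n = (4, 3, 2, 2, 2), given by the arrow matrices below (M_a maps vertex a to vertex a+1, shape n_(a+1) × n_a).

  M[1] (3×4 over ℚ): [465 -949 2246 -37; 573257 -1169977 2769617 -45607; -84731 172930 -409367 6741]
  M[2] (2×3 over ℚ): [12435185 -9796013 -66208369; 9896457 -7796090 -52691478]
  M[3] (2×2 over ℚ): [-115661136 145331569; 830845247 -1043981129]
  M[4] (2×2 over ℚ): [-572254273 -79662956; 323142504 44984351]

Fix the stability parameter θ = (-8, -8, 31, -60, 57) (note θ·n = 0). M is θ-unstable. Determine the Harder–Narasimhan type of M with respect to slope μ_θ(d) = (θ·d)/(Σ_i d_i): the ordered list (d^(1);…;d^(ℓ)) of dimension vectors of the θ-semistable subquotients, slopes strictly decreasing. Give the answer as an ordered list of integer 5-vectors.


Via rank(M_{q-1}∘⋯∘M_p): M ≅ I[1,1], I[1,2], I[1,5]^2.
μ_θ-semistable layers: μ^(1)=57; μ^(2)=-8; μ^(3)=-45/4

((0, 0, 0, 0, 2); (2, 1, 0, 0, 0); (2, 2, 2, 2, 0))


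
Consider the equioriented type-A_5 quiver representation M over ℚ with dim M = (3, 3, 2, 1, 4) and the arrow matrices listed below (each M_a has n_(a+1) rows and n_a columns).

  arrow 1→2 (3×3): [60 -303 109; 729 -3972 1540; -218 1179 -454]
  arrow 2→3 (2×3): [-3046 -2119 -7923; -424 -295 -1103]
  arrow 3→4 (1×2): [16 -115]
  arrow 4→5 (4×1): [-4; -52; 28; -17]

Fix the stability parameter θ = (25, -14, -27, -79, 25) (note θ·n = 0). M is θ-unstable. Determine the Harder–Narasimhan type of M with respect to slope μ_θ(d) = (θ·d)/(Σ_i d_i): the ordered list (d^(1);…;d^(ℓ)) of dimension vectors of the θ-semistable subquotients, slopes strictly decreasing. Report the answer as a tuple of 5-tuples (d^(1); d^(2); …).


Barcode: M ≅ I[1,2], I[1,3], I[1,5], I[5,5]^3. HN layers by μ_θ (4 steps, strictly decreasing):
  μ^(1)=25; μ^(2)=11/2; μ^(3)=-16/3; μ^(4)=-95/4

((0, 0, 0, 0, 4); (1, 1, 0, 0, 0); (1, 1, 1, 0, 0); (1, 1, 1, 1, 0))


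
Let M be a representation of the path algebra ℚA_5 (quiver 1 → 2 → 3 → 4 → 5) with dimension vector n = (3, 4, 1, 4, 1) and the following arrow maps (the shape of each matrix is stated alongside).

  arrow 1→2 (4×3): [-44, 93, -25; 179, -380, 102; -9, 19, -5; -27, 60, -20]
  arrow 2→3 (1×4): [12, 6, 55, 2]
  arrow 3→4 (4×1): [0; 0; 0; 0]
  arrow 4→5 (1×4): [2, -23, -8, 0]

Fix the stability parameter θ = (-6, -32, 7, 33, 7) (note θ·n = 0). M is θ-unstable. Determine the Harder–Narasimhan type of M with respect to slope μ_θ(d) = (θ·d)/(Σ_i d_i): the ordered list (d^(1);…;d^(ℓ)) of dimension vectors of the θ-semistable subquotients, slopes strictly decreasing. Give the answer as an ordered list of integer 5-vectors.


Barcode: M ≅ I[1,2]^2, I[1,3], I[2,2], I[4,4]^3, I[4,5]. HN layers by μ_θ (5 steps, strictly decreasing):
  μ^(1)=33; μ^(2)=20; μ^(3)=7; μ^(4)=-19; μ^(5)=-32

((0, 0, 0, 3, 0); (0, 0, 0, 1, 1); (0, 0, 1, 0, 0); (3, 3, 0, 0, 0); (0, 1, 0, 0, 0))


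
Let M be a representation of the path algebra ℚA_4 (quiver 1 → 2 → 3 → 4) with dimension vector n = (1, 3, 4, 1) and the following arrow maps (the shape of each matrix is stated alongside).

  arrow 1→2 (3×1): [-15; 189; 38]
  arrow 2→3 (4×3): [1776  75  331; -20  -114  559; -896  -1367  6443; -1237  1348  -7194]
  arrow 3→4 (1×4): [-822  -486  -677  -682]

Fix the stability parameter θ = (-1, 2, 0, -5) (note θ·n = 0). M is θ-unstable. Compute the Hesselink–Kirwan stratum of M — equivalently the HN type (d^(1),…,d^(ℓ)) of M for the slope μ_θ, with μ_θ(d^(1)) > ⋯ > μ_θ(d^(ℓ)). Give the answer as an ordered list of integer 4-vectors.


Via rank(M_{q-1}∘⋯∘M_p): M ≅ I[1,4], I[2,3]^2, I[3,3].
μ_θ-semistable layers: μ^(1)=1; μ^(2)=0; μ^(3)=-1

((0, 2, 2, 0); (0, 0, 1, 0); (1, 1, 1, 1))


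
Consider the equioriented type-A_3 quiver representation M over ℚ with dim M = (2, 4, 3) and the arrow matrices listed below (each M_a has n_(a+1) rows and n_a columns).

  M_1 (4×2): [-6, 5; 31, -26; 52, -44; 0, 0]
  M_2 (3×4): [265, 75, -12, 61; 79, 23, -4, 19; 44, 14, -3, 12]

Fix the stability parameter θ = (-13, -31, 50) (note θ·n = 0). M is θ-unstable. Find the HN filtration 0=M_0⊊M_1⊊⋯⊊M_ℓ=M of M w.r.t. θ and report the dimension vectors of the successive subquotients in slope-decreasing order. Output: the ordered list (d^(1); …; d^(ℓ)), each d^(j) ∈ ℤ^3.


Interval decomposition of M: I[1,3]^2, I[2,2], I[2,3].
HN type (ℓ=3): μ^(1)=50; μ^(2)=-22; μ^(3)=-31

((0, 0, 3); (2, 2, 0); (0, 2, 0))


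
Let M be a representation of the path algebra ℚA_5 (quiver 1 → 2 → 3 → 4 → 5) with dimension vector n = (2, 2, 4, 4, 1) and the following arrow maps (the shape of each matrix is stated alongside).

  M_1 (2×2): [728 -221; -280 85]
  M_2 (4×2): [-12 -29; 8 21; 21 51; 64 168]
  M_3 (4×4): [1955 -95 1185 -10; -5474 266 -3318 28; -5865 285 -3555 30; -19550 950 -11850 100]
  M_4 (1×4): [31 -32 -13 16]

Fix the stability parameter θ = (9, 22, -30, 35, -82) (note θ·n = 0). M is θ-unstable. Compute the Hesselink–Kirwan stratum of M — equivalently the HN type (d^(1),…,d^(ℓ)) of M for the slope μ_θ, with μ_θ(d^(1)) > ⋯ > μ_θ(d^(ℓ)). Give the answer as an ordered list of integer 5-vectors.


Barcode: M ≅ I[1,1], I[1,3], I[2,5], I[3,3]^2, I[4,4]^3. HN layers by μ_θ (5 steps, strictly decreasing):
  μ^(1)=35; μ^(2)=9; μ^(3)=1/3; μ^(4)=-55/4; μ^(5)=-30

((0, 0, 0, 3, 0); (1, 0, 0, 0, 0); (1, 1, 1, 0, 0); (0, 1, 1, 1, 1); (0, 0, 2, 0, 0))


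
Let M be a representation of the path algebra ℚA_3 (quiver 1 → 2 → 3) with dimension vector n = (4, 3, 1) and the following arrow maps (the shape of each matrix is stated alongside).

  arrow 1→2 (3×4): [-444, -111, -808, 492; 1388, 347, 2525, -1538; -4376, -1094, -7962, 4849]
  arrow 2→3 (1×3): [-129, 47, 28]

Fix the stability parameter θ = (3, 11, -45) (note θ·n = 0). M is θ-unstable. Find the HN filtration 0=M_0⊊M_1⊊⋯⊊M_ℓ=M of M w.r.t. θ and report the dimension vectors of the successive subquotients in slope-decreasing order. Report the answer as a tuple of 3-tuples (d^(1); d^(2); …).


Barcode: M ≅ I[1,1], I[1,2]^2, I[1,3]. HN layers by μ_θ (3 steps, strictly decreasing):
  μ^(1)=11; μ^(2)=3; μ^(3)=-31/3

((0, 2, 0); (3, 0, 0); (1, 1, 1))


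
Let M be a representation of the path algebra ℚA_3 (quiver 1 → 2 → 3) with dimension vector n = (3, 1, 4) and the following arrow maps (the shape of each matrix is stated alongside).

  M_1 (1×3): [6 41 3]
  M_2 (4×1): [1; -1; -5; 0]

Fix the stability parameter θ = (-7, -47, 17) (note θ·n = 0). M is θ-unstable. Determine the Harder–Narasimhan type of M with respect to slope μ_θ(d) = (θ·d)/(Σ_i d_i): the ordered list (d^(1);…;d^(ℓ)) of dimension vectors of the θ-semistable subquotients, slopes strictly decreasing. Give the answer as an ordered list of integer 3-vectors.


Interval decomposition of M: I[1,1]^2, I[1,3], I[3,3]^3.
HN type (ℓ=3): μ^(1)=17; μ^(2)=-7; μ^(3)=-27

((0, 0, 4); (2, 0, 0); (1, 1, 0))


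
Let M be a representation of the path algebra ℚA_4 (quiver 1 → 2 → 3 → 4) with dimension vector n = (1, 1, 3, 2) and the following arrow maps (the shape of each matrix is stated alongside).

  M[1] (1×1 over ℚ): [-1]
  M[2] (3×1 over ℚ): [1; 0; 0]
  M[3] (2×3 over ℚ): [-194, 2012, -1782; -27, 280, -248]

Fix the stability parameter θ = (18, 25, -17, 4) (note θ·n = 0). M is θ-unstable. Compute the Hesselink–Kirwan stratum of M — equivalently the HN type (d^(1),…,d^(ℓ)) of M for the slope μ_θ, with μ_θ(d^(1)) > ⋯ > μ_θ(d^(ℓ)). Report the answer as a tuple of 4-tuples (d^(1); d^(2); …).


Via rank(M_{q-1}∘⋯∘M_p): M ≅ I[1,4], I[3,3], I[3,4].
μ_θ-semistable layers: μ^(1)=15/2; μ^(2)=4; μ^(3)=-17

((1, 1, 1, 1); (0, 0, 0, 1); (0, 0, 2, 0))


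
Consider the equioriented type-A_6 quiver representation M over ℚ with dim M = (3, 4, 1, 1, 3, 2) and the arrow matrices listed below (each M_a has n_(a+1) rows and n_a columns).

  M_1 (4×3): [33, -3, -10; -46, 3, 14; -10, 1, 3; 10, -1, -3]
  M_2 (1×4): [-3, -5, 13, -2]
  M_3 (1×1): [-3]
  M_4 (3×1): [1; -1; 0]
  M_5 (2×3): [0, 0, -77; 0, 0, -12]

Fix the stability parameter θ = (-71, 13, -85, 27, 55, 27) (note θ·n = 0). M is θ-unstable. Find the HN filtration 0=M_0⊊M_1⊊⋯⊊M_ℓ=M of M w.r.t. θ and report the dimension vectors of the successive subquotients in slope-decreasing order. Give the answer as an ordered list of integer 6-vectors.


Via rank(M_{q-1}∘⋯∘M_p): M ≅ I[1,2]^2, I[1,5], I[2,2], I[5,5], I[5,6], I[6,6].
μ_θ-semistable layers: μ^(1)=55; μ^(2)=41; μ^(3)=27; μ^(4)=13; μ^(5)=-36; μ^(6)=-71

((0, 0, 0, 0, 2, 0); (0, 0, 0, 0, 1, 1); (0, 0, 0, 1, 0, 1); (0, 3, 0, 0, 0, 0); (0, 1, 1, 0, 0, 0); (3, 0, 0, 0, 0, 0))


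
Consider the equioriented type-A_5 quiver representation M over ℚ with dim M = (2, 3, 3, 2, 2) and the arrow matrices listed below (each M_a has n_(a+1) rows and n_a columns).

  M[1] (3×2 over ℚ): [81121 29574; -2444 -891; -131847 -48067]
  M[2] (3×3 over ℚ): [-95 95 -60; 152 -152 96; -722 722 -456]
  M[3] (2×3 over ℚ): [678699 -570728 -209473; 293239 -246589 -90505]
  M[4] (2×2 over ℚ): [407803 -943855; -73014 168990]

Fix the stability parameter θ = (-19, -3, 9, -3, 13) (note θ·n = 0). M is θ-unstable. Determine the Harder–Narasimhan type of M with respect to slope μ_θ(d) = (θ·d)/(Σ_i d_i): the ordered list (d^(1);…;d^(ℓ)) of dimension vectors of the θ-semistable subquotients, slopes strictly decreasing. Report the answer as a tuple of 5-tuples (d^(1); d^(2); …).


Interval decomposition of M: I[1,2], I[1,4], I[2,2], I[3,3], I[3,5], I[5,5].
HN type (ℓ=5): μ^(1)=13; μ^(2)=9; μ^(3)=3; μ^(4)=-3; μ^(5)=-19

((0, 0, 0, 0, 2); (0, 0, 1, 0, 0); (0, 0, 2, 2, 0); (0, 3, 0, 0, 0); (2, 0, 0, 0, 0))


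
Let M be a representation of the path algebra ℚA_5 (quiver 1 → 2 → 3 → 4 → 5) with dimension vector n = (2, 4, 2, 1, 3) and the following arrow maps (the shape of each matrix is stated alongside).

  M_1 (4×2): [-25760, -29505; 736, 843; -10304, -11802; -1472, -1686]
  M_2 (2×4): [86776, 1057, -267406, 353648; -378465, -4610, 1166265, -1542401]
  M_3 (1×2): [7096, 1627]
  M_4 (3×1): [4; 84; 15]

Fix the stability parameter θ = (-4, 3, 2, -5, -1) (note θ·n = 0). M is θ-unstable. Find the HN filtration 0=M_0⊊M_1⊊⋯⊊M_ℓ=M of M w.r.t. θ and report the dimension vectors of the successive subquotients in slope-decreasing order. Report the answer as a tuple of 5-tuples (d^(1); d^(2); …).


Barcode: M ≅ I[1,1], I[1,5], I[2,2]^2, I[2,3], I[5,5]^2. HN layers by μ_θ (5 steps, strictly decreasing):
  μ^(1)=3; μ^(2)=5/2; μ^(3)=-1/4; μ^(4)=-1; μ^(5)=-4

((0, 2, 0, 0, 0); (0, 1, 1, 0, 0); (0, 1, 1, 1, 1); (0, 0, 0, 0, 2); (2, 0, 0, 0, 0))


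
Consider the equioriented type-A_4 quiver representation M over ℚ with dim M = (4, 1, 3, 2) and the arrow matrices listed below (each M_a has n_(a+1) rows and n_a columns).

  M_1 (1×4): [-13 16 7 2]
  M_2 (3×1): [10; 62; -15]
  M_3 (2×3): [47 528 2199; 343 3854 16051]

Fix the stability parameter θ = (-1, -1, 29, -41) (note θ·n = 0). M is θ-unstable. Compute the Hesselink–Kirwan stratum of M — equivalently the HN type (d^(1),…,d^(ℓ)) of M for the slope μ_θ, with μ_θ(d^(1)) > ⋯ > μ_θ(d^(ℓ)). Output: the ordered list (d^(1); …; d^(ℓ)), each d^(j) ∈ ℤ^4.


Interval decomposition of M: I[1,1]^3, I[1,4], I[3,3], I[3,4].
HN type (ℓ=4): μ^(1)=29; μ^(2)=-1; μ^(3)=-7/2; μ^(4)=-6

((0, 0, 1, 0); (3, 0, 0, 0); (1, 1, 1, 1); (0, 0, 1, 1))


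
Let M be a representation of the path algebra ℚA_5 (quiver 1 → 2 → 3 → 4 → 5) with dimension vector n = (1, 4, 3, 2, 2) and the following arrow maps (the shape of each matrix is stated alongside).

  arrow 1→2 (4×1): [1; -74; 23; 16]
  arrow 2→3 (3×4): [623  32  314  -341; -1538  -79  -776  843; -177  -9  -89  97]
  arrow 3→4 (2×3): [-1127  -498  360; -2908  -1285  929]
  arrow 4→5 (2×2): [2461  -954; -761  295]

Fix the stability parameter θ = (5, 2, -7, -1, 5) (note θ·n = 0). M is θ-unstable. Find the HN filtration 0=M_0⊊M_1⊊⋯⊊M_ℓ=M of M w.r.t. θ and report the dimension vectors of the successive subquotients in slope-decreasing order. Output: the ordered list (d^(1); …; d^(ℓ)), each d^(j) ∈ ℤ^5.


Barcode: M ≅ I[1,5], I[2,2], I[2,3], I[2,5]. HN layers by μ_θ (5 steps, strictly decreasing):
  μ^(1)=5; μ^(2)=2; μ^(3)=-1/4; μ^(4)=-1; μ^(5)=-5/2

((0, 0, 0, 0, 2); (0, 1, 0, 0, 0); (1, 1, 1, 1, 0); (0, 0, 0, 1, 0); (0, 2, 2, 0, 0))


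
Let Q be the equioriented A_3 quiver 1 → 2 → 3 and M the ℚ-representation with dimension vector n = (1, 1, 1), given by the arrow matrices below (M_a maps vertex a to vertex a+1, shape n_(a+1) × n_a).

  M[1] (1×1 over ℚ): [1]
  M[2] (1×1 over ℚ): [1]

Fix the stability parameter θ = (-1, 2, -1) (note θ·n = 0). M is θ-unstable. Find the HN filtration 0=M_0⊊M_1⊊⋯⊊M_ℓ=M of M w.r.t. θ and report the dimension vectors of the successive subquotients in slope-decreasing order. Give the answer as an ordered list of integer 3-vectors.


Interval decomposition of M: I[1,3].
HN type (ℓ=2): μ^(1)=1/2; μ^(2)=-1

((0, 1, 1); (1, 0, 0))


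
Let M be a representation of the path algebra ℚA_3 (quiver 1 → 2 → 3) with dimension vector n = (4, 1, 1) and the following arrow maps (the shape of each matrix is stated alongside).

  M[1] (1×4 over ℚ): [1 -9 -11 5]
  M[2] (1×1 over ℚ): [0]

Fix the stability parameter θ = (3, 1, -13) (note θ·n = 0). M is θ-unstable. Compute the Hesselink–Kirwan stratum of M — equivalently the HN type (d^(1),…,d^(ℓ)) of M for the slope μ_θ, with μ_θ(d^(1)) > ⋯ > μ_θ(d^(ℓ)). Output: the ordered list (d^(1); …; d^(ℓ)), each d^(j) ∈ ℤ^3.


Barcode: M ≅ I[1,1]^3, I[1,2], I[3,3]. HN layers by μ_θ (3 steps, strictly decreasing):
  μ^(1)=3; μ^(2)=2; μ^(3)=-13

((3, 0, 0); (1, 1, 0); (0, 0, 1))


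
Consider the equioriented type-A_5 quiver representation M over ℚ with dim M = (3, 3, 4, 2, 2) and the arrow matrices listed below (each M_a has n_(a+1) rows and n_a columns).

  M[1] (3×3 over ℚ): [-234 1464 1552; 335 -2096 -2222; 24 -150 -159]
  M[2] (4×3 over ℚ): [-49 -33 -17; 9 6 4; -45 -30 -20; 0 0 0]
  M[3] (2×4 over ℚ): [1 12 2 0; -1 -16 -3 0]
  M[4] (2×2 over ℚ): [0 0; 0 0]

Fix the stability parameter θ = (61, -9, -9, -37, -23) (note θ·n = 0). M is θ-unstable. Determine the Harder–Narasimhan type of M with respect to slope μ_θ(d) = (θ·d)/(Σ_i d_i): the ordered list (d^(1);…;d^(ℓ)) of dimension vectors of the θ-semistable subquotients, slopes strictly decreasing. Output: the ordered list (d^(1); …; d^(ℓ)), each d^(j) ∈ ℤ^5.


Interval decomposition of M: I[1,1], I[1,2], I[1,4], I[2,4], I[3,3]^2, I[5,5]^2.
HN type (ℓ=6): μ^(1)=61; μ^(2)=26; μ^(3)=3/2; μ^(4)=-9; μ^(5)=-55/3; μ^(6)=-23

((1, 0, 0, 0, 0); (1, 1, 0, 0, 0); (1, 1, 1, 1, 0); (0, 0, 2, 0, 0); (0, 1, 1, 1, 0); (0, 0, 0, 0, 2))


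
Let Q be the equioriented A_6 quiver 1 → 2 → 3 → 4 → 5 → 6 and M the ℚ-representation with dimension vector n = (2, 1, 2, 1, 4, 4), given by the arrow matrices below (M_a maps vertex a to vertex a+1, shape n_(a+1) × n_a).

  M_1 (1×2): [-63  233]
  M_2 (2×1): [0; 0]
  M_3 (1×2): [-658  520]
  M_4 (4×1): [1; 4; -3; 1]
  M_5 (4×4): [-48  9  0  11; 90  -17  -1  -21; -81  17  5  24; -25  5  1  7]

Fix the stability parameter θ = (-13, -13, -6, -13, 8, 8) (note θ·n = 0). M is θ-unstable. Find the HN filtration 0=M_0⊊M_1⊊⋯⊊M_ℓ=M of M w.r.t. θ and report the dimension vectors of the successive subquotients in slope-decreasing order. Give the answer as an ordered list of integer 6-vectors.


Interval decomposition of M: I[1,1], I[1,2], I[3,3], I[3,6], I[5,6]^3.
HN type (ℓ=4): μ^(1)=8; μ^(2)=-6; μ^(3)=-19/2; μ^(4)=-13

((0, 0, 0, 0, 4, 4); (0, 0, 1, 0, 0, 0); (0, 0, 1, 1, 0, 0); (2, 1, 0, 0, 0, 0))


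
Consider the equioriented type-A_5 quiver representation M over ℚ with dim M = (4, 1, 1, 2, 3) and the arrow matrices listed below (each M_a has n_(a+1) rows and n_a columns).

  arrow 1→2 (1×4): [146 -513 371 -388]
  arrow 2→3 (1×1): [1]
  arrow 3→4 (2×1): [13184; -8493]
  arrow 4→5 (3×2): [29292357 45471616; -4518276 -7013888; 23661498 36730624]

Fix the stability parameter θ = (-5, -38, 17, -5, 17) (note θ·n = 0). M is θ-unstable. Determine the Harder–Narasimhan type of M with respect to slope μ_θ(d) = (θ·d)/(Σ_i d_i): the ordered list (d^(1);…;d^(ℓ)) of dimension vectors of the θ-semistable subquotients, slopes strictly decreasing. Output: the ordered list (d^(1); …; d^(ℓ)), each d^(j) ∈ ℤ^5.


Via rank(M_{q-1}∘⋯∘M_p): M ≅ I[1,1]^3, I[1,4], I[4,5], I[5,5]^2.
μ_θ-semistable layers: μ^(1)=17; μ^(2)=6; μ^(3)=-5; μ^(4)=-43/2

((0, 0, 0, 0, 3); (0, 0, 1, 1, 0); (3, 0, 0, 1, 0); (1, 1, 0, 0, 0))


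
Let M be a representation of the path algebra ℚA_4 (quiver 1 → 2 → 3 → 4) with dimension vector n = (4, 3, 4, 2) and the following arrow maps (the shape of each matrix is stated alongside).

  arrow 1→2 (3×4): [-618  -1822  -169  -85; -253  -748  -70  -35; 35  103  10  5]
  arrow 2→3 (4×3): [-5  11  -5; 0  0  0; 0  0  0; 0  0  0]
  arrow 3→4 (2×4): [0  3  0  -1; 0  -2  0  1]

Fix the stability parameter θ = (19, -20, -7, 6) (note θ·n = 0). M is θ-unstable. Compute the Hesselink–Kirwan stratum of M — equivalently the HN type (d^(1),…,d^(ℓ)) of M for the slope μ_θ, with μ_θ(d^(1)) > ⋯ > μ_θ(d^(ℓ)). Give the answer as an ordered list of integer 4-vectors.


Barcode: M ≅ I[1,1], I[1,2]^2, I[1,3], I[3,3], I[3,4]^2. HN layers by μ_θ (5 steps, strictly decreasing):
  μ^(1)=19; μ^(2)=6; μ^(3)=-1/2; μ^(4)=-8/3; μ^(5)=-7

((1, 0, 0, 0); (0, 0, 0, 2); (2, 2, 0, 0); (1, 1, 1, 0); (0, 0, 3, 0))


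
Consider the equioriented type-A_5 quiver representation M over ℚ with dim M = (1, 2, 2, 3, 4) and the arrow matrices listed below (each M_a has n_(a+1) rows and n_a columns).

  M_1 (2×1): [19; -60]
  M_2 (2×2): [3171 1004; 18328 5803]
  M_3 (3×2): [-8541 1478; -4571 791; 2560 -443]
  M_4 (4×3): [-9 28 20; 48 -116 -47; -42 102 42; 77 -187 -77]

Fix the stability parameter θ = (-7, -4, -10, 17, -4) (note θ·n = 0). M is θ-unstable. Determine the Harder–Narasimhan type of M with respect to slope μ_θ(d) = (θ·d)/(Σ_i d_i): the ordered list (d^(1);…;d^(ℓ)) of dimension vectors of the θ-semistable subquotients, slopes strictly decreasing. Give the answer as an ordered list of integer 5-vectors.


Via rank(M_{q-1}∘⋯∘M_p): M ≅ I[1,5], I[2,5], I[4,5], I[5,5].
μ_θ-semistable layers: μ^(1)=13/2; μ^(2)=-4; μ^(3)=-7

((0, 0, 0, 3, 3); (0, 0, 0, 0, 1); (1, 2, 2, 0, 0))


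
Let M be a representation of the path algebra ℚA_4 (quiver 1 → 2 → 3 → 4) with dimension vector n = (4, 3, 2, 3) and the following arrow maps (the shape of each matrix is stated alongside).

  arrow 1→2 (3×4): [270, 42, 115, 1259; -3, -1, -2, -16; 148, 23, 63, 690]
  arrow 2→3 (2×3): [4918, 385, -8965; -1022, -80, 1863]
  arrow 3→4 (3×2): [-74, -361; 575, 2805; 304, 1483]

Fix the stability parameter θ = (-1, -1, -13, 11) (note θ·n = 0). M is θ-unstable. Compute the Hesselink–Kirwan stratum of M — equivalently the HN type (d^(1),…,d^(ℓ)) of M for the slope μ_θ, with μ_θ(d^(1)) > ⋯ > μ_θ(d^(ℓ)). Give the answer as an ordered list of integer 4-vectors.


Barcode: M ≅ I[1,1], I[1,2], I[1,4]^2, I[4,4]. HN layers by μ_θ (3 steps, strictly decreasing):
  μ^(1)=11; μ^(2)=-1; μ^(3)=-5

((0, 0, 0, 3); (2, 1, 0, 0); (2, 2, 2, 0))


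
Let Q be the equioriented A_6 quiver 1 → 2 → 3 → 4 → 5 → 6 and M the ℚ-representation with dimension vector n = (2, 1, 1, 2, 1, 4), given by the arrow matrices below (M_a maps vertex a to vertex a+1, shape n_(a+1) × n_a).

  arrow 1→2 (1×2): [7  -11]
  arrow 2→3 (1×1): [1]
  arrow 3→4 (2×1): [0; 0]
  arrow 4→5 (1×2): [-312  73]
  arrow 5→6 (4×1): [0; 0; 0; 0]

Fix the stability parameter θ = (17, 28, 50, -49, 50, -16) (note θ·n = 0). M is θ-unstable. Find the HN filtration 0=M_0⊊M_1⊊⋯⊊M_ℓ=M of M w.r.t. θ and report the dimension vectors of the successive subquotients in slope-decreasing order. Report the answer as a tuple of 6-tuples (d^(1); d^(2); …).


Via rank(M_{q-1}∘⋯∘M_p): M ≅ I[1,1], I[1,3], I[4,4], I[4,5], I[6,6]^4.
μ_θ-semistable layers: μ^(1)=50; μ^(2)=28; μ^(3)=17; μ^(4)=-16; μ^(5)=-49

((0, 0, 1, 0, 1, 0); (0, 1, 0, 0, 0, 0); (2, 0, 0, 0, 0, 0); (0, 0, 0, 0, 0, 4); (0, 0, 0, 2, 0, 0))


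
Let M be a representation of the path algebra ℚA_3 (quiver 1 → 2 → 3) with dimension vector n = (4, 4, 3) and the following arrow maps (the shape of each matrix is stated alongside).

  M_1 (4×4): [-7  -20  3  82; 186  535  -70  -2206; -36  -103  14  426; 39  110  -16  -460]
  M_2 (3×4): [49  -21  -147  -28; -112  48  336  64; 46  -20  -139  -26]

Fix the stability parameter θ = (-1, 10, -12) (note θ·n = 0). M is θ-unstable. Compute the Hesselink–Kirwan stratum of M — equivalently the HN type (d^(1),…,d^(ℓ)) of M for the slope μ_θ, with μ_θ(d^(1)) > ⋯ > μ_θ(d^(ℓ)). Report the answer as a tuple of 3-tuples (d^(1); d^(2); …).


Via rank(M_{q-1}∘⋯∘M_p): M ≅ I[1,2]^2, I[1,3]^2, I[3,3].
μ_θ-semistable layers: μ^(1)=10; μ^(2)=-1; μ^(3)=-12

((0, 2, 0); (4, 2, 2); (0, 0, 1))


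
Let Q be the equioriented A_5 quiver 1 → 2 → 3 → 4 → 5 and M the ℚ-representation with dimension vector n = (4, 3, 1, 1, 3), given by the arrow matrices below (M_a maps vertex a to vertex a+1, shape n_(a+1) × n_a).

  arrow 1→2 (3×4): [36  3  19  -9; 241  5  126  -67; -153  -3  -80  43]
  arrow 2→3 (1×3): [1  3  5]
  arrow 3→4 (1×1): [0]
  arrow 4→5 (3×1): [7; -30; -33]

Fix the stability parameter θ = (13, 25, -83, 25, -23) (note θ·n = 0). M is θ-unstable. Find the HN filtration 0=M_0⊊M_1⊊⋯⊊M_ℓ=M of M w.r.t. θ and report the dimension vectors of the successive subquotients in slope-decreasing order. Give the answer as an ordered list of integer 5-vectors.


Interval decomposition of M: I[1,1], I[1,2]^2, I[1,3], I[4,5], I[5,5]^2.
HN type (ℓ=5): μ^(1)=25; μ^(2)=13; μ^(3)=1; μ^(4)=-15; μ^(5)=-23

((0, 2, 0, 0, 0); (3, 0, 0, 0, 0); (0, 0, 0, 1, 1); (1, 1, 1, 0, 0); (0, 0, 0, 0, 2))


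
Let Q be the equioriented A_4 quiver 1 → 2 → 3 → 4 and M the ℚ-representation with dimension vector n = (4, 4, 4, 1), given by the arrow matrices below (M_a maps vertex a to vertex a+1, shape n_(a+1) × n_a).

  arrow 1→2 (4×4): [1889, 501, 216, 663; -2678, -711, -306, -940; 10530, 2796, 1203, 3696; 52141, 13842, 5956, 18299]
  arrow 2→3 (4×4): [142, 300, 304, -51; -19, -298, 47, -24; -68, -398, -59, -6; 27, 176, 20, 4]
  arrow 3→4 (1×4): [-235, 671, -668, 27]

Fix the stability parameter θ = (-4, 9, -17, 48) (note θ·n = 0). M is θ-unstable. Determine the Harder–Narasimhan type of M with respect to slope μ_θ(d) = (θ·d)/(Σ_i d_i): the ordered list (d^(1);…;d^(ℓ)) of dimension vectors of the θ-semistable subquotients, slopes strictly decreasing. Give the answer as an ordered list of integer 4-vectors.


Barcode: M ≅ I[1,2], I[1,3]^2, I[1,4], I[3,3]. HN layers by μ_θ (4 steps, strictly decreasing):
  μ^(1)=48; μ^(2)=9; μ^(3)=-4; μ^(4)=-17

((0, 0, 0, 1); (0, 1, 0, 0); (4, 3, 3, 0); (0, 0, 1, 0))


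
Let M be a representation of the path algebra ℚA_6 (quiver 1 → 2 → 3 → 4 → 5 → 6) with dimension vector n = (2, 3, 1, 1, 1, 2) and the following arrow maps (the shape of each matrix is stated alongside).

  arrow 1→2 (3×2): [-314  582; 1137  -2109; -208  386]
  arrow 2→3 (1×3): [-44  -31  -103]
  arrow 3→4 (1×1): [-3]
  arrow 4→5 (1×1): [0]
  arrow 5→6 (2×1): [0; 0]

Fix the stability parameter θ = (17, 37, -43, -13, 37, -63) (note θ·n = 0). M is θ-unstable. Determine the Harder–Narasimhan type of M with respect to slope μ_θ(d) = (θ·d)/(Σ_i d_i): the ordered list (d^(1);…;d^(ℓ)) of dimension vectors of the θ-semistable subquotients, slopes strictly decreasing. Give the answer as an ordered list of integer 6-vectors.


Barcode: M ≅ I[1,2], I[1,4], I[2,2], I[5,5], I[6,6]^2. HN layers by μ_θ (4 steps, strictly decreasing):
  μ^(1)=37; μ^(2)=17; μ^(3)=-1/2; μ^(4)=-63

((0, 2, 0, 0, 1, 0); (1, 0, 0, 0, 0, 0); (1, 1, 1, 1, 0, 0); (0, 0, 0, 0, 0, 2))
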